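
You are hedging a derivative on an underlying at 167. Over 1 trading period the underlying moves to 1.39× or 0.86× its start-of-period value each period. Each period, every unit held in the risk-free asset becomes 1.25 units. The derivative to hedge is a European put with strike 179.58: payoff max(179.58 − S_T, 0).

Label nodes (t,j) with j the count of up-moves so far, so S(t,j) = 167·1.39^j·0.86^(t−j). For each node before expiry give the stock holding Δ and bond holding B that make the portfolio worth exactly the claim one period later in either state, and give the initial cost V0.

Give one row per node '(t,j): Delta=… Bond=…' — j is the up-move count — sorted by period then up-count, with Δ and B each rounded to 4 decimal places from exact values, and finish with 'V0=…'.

(0,0): Delta=-0.4063 Bond=75.4482
V0=7.5991

Since d<R<u, set p* = (R−d)/(u−d) = 0.7358; price each node as the discounted p*-expectation of its children.
Terminal values V(1,·): V(1,0)=35.9600, V(1,1)=0.0000
Node (0,0) S=167.0000: V=(p*·0.0000+(1−p*)·35.9600)/1.25=7.5991; Δ=(0.0000−35.9600)/(232.1300−143.6200)=-0.4063; B=V−Δ·S=75.4482
The time-0 hedge costs 7.5991, which is the no-arbitrage price.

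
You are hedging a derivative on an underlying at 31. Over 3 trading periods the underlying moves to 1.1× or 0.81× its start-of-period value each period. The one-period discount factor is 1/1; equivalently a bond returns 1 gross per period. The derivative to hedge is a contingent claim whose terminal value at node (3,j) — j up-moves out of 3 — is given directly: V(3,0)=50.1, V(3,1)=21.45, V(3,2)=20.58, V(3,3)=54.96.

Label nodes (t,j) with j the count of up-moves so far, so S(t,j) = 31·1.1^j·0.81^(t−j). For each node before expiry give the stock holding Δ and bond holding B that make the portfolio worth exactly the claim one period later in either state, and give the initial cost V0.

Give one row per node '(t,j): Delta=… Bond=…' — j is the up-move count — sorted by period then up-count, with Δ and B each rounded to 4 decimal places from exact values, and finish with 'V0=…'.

Since d<R<u, set p* = (R−d)/(u−d) = 0.6552; price each node as the discounted p*-expectation of its children.
Terminal payoffs: V(3,0)=50.1000, V(3,1)=21.4500, V(3,2)=20.5800, V(3,3)=54.9600
  t=2,j=0: stock 20.3391 → up 22.3730 (V=21.4500), down 16.4747 (V=50.1000). Price 31.3293; hedge Δ=-4.8573, bond B=130.1224.
  t=2,j=1: stock 27.6210 → up 30.3831 (V=20.5800), down 22.3730 (V=21.4500). Price 20.8800; hedge Δ=-0.1086, bond B=23.8800.
  t=2,j=2: stock 37.5100 → up 41.2610 (V=54.9600), down 30.3831 (V=20.5800). Price 43.1048; hedge Δ=3.1605, bond B=-75.4469.
  t=1,j=0: stock 25.1100 → up 27.6210 (V=20.8800), down 20.3391 (V=31.3293). Price 24.4832; hedge Δ=-1.4350, bond B=60.5153.
  t=1,j=1: stock 34.1000 → up 37.5100 (V=43.1048), down 27.6210 (V=20.8800). Price 35.4411; hedge Δ=2.2474, bond B=-41.1962.
  t=0,j=0: stock 31.0000 → up 34.1000 (V=35.4411), down 25.1100 (V=24.4832). Price 31.6625; hedge Δ=1.2189, bond B=-6.1233.
The time-0 hedge costs 31.6625, which is the no-arbitrage price.

(0,0): Delta=1.2189 Bond=-6.1233
(1,0): Delta=-1.4350 Bond=60.5153
(1,1): Delta=2.2474 Bond=-41.1962
(2,0): Delta=-4.8573 Bond=130.1224
(2,1): Delta=-0.1086 Bond=23.8800
(2,2): Delta=3.1605 Bond=-75.4469
V0=31.6625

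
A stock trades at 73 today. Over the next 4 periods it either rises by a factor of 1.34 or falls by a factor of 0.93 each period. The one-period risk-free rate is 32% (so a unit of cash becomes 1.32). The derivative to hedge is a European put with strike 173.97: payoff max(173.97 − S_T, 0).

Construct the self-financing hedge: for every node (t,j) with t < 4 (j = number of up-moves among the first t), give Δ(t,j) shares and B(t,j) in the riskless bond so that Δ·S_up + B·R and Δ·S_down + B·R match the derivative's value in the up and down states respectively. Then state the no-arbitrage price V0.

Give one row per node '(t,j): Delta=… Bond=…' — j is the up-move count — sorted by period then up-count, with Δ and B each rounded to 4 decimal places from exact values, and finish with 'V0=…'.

(0,0): Delta=-0.2324 Bond=17.8230
(1,0): Delta=-1.0000 Bond=75.6402
(1,1): Delta=-0.2051 Bond=20.8538
(2,0): Delta=-1.0000 Bond=99.8450
(2,1): Delta=-1.0000 Bond=99.8450
(2,2): Delta=-0.1768 Bond=23.8184
(3,0): Delta=-1.0000 Bond=131.7955
(3,1): Delta=-1.0000 Bond=131.7955
(3,2): Delta=-1.0000 Bond=131.7955
(3,3): Delta=-0.1475 Bond=26.2939
V0=0.8594

Risk-neutral probability p* = (R−d)/(u−d) = (1.32−0.93)/(1.34−0.93) = 0.9512.
Terminal values V(4,·): V(4,0)=119.3622, V(4,1)=95.2878, V(4,2)=60.5999, V(4,3)=10.6196, V(4,4)=0.0000
(3,0): S=58.7181. Δ = (V_up−V_dn)/(S_up−S_dn) = (95.2878−119.3622)/(78.6822−54.6078) = -1.0000. V = [p*·95.2878 + (1−p*)·119.3622]/1.32 = 73.0774. B = V − Δ·S = 131.7955.
(3,1): S=84.6045. Δ = (V_up−V_dn)/(S_up−S_dn) = (60.5999−95.2878)/(113.3701−78.6822) = -1.0000. V = [p*·60.5999 + (1−p*)·95.2878]/1.32 = 47.1909. B = V − Δ·S = 131.7955.
(3,2): S=121.9033. Δ = (V_up−V_dn)/(S_up−S_dn) = (10.6196−60.5999)/(163.3504−113.3701) = -1.0000. V = [p*·10.6196 + (1−p*)·60.5999]/1.32 = 9.8922. B = V − Δ·S = 131.7955.
(3,3): S=175.6456. Δ = (V_up−V_dn)/(S_up−S_dn) = (0.0000−10.6196)/(235.3651−163.3504) = -0.1475. V = [p*·0.0000 + (1−p*)·10.6196]/1.32 = 0.3924. B = V − Δ·S = 26.2939.
(2,0): S=63.1377. Δ = (V_up−V_dn)/(S_up−S_dn) = (47.1909−73.0774)/(84.6045−58.7181) = -1.0000. V = [p*·47.1909 + (1−p*)·73.0774]/1.32 = 36.7073. B = V − Δ·S = 99.8450.
(2,1): S=90.9726. Δ = (V_up−V_dn)/(S_up−S_dn) = (9.8922−47.1909)/(121.9033−84.6045) = -1.0000. V = [p*·9.8922 + (1−p*)·47.1909]/1.32 = 8.8724. B = V − Δ·S = 99.8450.
(2,2): S=131.0788. Δ = (V_up−V_dn)/(S_up−S_dn) = (0.3924−9.8922)/(175.6456−121.9033) = -0.1768. V = [p*·0.3924 + (1−p*)·9.8922]/1.32 = 0.6484. B = V − Δ·S = 23.8184.
(1,0): S=67.8900. Δ = (V_up−V_dn)/(S_up−S_dn) = (8.8724−36.7073)/(90.9726−63.1377) = -1.0000. V = [p*·8.8724 + (1−p*)·36.7073]/1.32 = 7.7502. B = V − Δ·S = 75.6402.
(1,1): S=97.8200. Δ = (V_up−V_dn)/(S_up−S_dn) = (0.6484−8.8724)/(131.0788−90.9726) = -0.2051. V = [p*·0.6484 + (1−p*)·8.8724]/1.32 = 0.7951. B = V − Δ·S = 20.8538.
(0,0): S=73.0000. Δ = (V_up−V_dn)/(S_up−S_dn) = (0.7951−7.7502)/(97.8200−67.8900) = -0.2324. V = [p*·0.7951 + (1−p*)·7.7502]/1.32 = 0.8594. B = V − Δ·S = 17.8230.
The time-0 hedge costs 0.8594, which is the no-arbitrage price.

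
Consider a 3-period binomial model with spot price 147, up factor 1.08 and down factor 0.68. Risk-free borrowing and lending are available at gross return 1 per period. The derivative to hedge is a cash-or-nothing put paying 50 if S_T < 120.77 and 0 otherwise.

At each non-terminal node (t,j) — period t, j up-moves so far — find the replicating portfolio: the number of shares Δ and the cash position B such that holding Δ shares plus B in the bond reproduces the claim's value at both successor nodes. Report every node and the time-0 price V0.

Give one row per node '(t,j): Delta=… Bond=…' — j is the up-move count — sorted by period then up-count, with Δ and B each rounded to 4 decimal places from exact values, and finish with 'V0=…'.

(0,0): Delta=-0.5442 Bond=104.4000
(1,0): Delta=0.0000 Bond=50.0000
(1,1): Delta=-0.6299 Bond=118.0000
(2,0): Delta=0.0000 Bond=50.0000
(2,1): Delta=0.0000 Bond=50.0000
(2,2): Delta=-0.7290 Bond=135.0000
V0=24.4000

Under the risk-neutral measure, an up-move has probability p* = (R−d)/(u−d) = 0.8000 and values discount at R = 1.
Payoff layer (t=3): V(3,0)=50.0000, V(3,1)=50.0000, V(3,2)=50.0000, V(3,3)=0.0000
Node (2,0) S=67.9728: V=(p*·50.0000+(1−p*)·50.0000)/1=50.0000; Δ=(50.0000−50.0000)/(73.4106−46.2215)=0.0000; B=V−Δ·S=50.0000
Node (2,1) S=107.9568: V=(p*·50.0000+(1−p*)·50.0000)/1=50.0000; Δ=(50.0000−50.0000)/(116.5933−73.4106)=0.0000; B=V−Δ·S=50.0000
Node (2,2) S=171.4608: V=(p*·0.0000+(1−p*)·50.0000)/1=10.0000; Δ=(0.0000−50.0000)/(185.1777−116.5933)=-0.7290; B=V−Δ·S=135.0000
Node (1,0) S=99.9600: V=(p*·50.0000+(1−p*)·50.0000)/1=50.0000; Δ=(50.0000−50.0000)/(107.9568−67.9728)=0.0000; B=V−Δ·S=50.0000
Node (1,1) S=158.7600: V=(p*·10.0000+(1−p*)·50.0000)/1=18.0000; Δ=(10.0000−50.0000)/(171.4608−107.9568)=-0.6299; B=V−Δ·S=118.0000
Node (0,0) S=147.0000: V=(p*·18.0000+(1−p*)·50.0000)/1=24.4000; Δ=(18.0000−50.0000)/(158.7600−99.9600)=-0.5442; B=V−Δ·S=104.4000
Each (Δ,B) replicates both successor values, so the strategy is self-financing and V0 is arbitrage-free.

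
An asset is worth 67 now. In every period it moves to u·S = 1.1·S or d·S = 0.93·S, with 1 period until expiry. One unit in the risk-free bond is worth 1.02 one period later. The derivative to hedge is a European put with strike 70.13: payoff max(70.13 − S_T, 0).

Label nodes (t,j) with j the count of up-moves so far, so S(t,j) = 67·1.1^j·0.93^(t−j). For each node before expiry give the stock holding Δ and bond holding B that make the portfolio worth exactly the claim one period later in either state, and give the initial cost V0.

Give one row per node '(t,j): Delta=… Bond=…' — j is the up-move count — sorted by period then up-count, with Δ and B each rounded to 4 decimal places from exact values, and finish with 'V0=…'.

(0,0): Delta=-0.6866 Bond=49.6078
V0=3.6078

No-arbitrage ⇒ martingale measure with p* = (R−d)/(u−d) = 0.5294.
Payoff layer (t=1): V(1,0)=7.8200, V(1,1)=0.0000
(0,0): S=67.0000. Δ = (V_up−V_dn)/(S_up−S_dn) = (0.0000−7.8200)/(73.7000−62.3100) = -0.6866. V = [p*·0.0000 + (1−p*)·7.8200]/1.02 = 3.6078. B = V − Δ·S = 49.6078.
Each (Δ,B) replicates both successor values, so the strategy is self-financing and V0 is arbitrage-free.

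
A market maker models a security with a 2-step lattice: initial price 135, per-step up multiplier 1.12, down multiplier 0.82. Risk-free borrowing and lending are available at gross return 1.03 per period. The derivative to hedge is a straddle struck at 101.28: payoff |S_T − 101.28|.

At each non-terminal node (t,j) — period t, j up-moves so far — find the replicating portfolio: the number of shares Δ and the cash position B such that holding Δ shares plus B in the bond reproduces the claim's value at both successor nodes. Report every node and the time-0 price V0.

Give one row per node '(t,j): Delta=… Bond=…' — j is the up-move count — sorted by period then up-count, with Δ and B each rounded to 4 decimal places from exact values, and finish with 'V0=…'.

(0,0): Delta=0.8489 Bond=-73.2836
(1,0): Delta=0.3673 Bond=-22.1701
(1,1): Delta=1.0000 Bond=-98.3301
V0=41.3164

Since d<R<u, set p* = (R−d)/(u−d) = 0.7000; price each node as the discounted p*-expectation of its children.
Terminal payoffs: V(2,0)=10.5060, V(2,1)=22.7040, V(2,2)=68.0640
(1,0): S=110.7000. Δ = (V_up−V_dn)/(S_up−S_dn) = (22.7040−10.5060)/(123.9840−90.7740) = 0.3673. V = [p*·22.7040 + (1−p*)·10.5060]/1.03 = 18.4899. B = V − Δ·S = -22.1701.
(1,1): S=151.2000. Δ = (V_up−V_dn)/(S_up−S_dn) = (68.0640−22.7040)/(169.3440−123.9840) = 1.0000. V = [p*·68.0640 + (1−p*)·22.7040]/1.03 = 52.8699. B = V − Δ·S = -98.3301.
(0,0): S=135.0000. Δ = (V_up−V_dn)/(S_up−S_dn) = (52.8699−18.4899)/(151.2000−110.7000) = 0.8489. V = [p*·52.8699 + (1−p*)·18.4899]/1.03 = 41.3164. B = V − Δ·S = -73.2836.
Each (Δ,B) replicates both successor values, so the strategy is self-financing and V0 is arbitrage-free.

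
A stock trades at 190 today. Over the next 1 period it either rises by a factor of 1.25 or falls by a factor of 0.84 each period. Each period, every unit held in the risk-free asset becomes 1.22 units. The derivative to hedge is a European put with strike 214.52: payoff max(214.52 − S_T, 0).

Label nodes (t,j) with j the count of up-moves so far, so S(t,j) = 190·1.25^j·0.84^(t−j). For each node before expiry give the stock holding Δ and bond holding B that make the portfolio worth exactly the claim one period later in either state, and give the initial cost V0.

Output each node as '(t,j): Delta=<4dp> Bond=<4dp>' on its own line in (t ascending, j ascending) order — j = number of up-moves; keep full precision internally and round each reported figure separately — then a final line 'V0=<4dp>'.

Since d<R<u, set p* = (R−d)/(u−d) = 0.9268; price each node as the discounted p*-expectation of its children.
Payoff layer (t=1): V(1,0)=54.9200, V(1,1)=0.0000
(0,0): S=190.0000. Δ = (V_up−V_dn)/(S_up−S_dn) = (0.0000−54.9200)/(237.5000−159.6000) = -0.7050. V = [p*·0.0000 + (1−p*)·54.9200]/1.22 = 3.2939. B = V − Δ·S = 137.2451.
Root portfolio cost Δ·190+B reproduces V0=3.2939.

(0,0): Delta=-0.7050 Bond=137.2451
V0=3.2939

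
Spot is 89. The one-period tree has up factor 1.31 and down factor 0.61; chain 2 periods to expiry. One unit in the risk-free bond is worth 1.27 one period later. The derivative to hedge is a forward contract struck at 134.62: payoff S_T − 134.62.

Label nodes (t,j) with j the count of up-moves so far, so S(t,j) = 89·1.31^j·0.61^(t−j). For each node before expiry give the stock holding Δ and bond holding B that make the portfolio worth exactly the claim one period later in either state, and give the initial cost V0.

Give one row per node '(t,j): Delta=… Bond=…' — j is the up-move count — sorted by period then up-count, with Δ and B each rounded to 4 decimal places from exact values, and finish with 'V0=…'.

(0,0): Delta=1.0000 Bond=-83.4646
(1,0): Delta=1.0000 Bond=-106.0000
(1,1): Delta=1.0000 Bond=-106.0000
V0=5.5354

No-arbitrage ⇒ martingale measure with p* = (R−d)/(u−d) = 0.9429.
Payoff layer (t=2): V(2,0)=-101.5031, V(2,1)=-63.5001, V(2,2)=18.1129
  t=1,j=0: stock 54.2900 → up 71.1199 (V=-63.5001), down 33.1169 (V=-101.5031). Price -51.7100; hedge Δ=1.0000, bond B=-106.0000.
  t=1,j=1: stock 116.5900 → up 152.7329 (V=18.1129), down 71.1199 (V=-63.5001). Price 10.5900; hedge Δ=1.0000, bond B=-106.0000.
  t=0,j=0: stock 89.0000 → up 116.5900 (V=10.5900), down 54.2900 (V=-51.7100). Price 5.5354; hedge Δ=1.0000, bond B=-83.4646.
Each (Δ,B) replicates both successor values, so the strategy is self-financing and V0 is arbitrage-free.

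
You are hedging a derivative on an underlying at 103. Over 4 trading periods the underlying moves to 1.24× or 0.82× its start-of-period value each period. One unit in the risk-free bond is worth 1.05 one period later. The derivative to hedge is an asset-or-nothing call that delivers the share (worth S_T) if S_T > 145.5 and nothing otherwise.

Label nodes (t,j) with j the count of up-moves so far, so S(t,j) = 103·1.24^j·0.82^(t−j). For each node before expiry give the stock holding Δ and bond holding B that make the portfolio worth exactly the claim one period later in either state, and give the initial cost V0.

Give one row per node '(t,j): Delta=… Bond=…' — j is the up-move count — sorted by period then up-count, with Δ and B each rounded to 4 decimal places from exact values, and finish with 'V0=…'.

(0,0): Delta=1.5792 Bond=-105.2704
(1,0): Delta=1.2348 Bond=-81.4460
(1,1): Delta=1.7673 Bond=-134.5630
(2,0): Delta=0.0000 Bond=0.0000
(2,1): Delta=1.9093 Bond=-156.1639
(2,2): Delta=1.6898 Bond=-129.0050
(3,0): Delta=0.0000 Bond=0.0000
(3,1): Delta=0.0000 Bond=0.0000
(3,2): Delta=2.9524 Bond=-299.4273
(3,3): Delta=1.0000 Bond=0.0000
V0=57.3863

Risk-neutral probability p* = (R−d)/(u−d) = (1.05−0.82)/(1.24−0.82) = 0.5476.
Payoff layer (t=4): V(4,0)=0.0000, V(4,1)=0.0000, V(4,2)=0.0000, V(4,3)=161.0335, V(4,4)=243.5140
(3,0): S=56.7909. Δ = (V_up−V_dn)/(S_up−S_dn) = (0.0000−0.0000)/(70.4207−46.5685) = 0.0000. V = [p*·0.0000 + (1−p*)·0.0000]/1.05 = 0.0000. B = V − Δ·S = 0.0000.
(3,1): S=85.8789. Δ = (V_up−V_dn)/(S_up−S_dn) = (0.0000−0.0000)/(106.4899−70.4207) = 0.0000. V = [p*·0.0000 + (1−p*)·0.0000]/1.05 = 0.0000. B = V − Δ·S = 0.0000.
(3,2): S=129.8657. Δ = (V_up−V_dn)/(S_up−S_dn) = (161.0335−0.0000)/(161.0335−106.4899) = 2.9524. V = [p*·161.0335 + (1−p*)·0.0000]/1.05 = 83.9857. B = V − Δ·S = -299.4273.
(3,3): S=196.3823. Δ = (V_up−V_dn)/(S_up−S_dn) = (243.5140−161.0335)/(243.5140−161.0335) = 1.0000. V = [p*·243.5140 + (1−p*)·161.0335]/1.05 = 196.3823. B = V − Δ·S = 0.0000.
(2,0): S=69.2572. Δ = (V_up−V_dn)/(S_up−S_dn) = (0.0000−0.0000)/(85.8789−56.7909) = 0.0000. V = [p*·0.0000 + (1−p*)·0.0000]/1.05 = 0.0000. B = V − Δ·S = 0.0000.
(2,1): S=104.7304. Δ = (V_up−V_dn)/(S_up−S_dn) = (83.9857−0.0000)/(129.8657−85.8789) = 1.9093. V = [p*·83.9857 + (1−p*)·0.0000]/1.05 = 43.8021. B = V − Δ·S = -156.1639.
(2,2): S=158.3728. Δ = (V_up−V_dn)/(S_up−S_dn) = (196.3823−83.9857)/(196.3823−129.8657) = 1.6898. V = [p*·196.3823 + (1−p*)·83.9857]/1.05 = 138.6059. B = V − Δ·S = -129.0050.
(1,0): S=84.4600. Δ = (V_up−V_dn)/(S_up−S_dn) = (43.8021−0.0000)/(104.7304−69.2572) = 1.2348. V = [p*·43.8021 + (1−p*)·0.0000]/1.05 = 22.8446. B = V − Δ·S = -81.4460.
(1,1): S=127.7200. Δ = (V_up−V_dn)/(S_up−S_dn) = (138.6059−43.8021)/(158.3728−104.7304) = 1.7673. V = [p*·138.6059 + (1−p*)·43.8021]/1.05 = 91.1604. B = V − Δ·S = -134.5630.
(0,0): S=103.0000. Δ = (V_up−V_dn)/(S_up−S_dn) = (91.1604−22.8446)/(127.7200−84.4600) = 1.5792. V = [p*·91.1604 + (1−p*)·22.8446]/1.05 = 57.3863. B = V − Δ·S = -105.2704.
Check: Δ(0,0)·S0 + B(0,0) = 57.3863 = V0.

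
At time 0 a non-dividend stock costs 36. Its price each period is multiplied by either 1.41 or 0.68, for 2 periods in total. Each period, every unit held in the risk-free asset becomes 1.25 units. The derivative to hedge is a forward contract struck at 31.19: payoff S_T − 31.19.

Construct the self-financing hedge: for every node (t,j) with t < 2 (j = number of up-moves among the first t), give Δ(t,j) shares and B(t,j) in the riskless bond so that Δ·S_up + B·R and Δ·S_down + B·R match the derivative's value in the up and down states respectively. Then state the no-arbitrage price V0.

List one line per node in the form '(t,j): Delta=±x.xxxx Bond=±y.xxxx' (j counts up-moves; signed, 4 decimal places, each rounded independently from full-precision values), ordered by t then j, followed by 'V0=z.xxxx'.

(0,0): Delta=1.0000 Bond=-19.9616
(1,0): Delta=1.0000 Bond=-24.9520
(1,1): Delta=1.0000 Bond=-24.9520
V0=16.0384

The replicating-portfolio and risk-neutral prices coincide; use p* = (1.25−0.68)/(1.41−0.68) = 0.7808 for the latter.
Terminal payoffs: V(2,0)=-14.5436, V(2,1)=3.3268, V(2,2)=40.3816
  t=1,j=0: stock 24.4800 → up 34.5168 (V=3.3268), down 16.6464 (V=-14.5436). Price -0.4720; hedge Δ=1.0000, bond B=-24.9520.
  t=1,j=1: stock 50.7600 → up 71.5716 (V=40.3816), down 34.5168 (V=3.3268). Price 25.8080; hedge Δ=1.0000, bond B=-24.9520.
  t=0,j=0: stock 36.0000 → up 50.7600 (V=25.8080), down 24.4800 (V=-0.4720). Price 16.0384; hedge Δ=1.0000, bond B=-19.9616.
Each (Δ,B) replicates both successor values, so the strategy is self-financing and V0 is arbitrage-free.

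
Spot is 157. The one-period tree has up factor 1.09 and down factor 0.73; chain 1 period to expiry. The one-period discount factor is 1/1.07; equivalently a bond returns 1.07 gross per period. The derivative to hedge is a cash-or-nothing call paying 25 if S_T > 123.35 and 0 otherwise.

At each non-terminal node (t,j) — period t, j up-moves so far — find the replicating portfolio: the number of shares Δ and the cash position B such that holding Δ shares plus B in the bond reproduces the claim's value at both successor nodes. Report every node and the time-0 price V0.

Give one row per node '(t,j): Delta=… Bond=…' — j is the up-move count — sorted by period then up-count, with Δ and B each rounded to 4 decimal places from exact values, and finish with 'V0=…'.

(0,0): Delta=0.4423 Bond=-47.3780
V0=22.0665

Risk-neutral probability p* = (R−d)/(u−d) = (1.07−0.73)/(1.09−0.73) = 0.9444.
At expiry t=1: V(1,0)=0.0000, V(1,1)=25.0000
  t=0,j=0: stock 157.0000 → up 171.1300 (V=25.0000), down 114.6100 (V=0.0000). Price 22.0665; hedge Δ=0.4423, bond B=-47.3780.
Self-financing check: at every node Δ·S+B equals the discounted successor values.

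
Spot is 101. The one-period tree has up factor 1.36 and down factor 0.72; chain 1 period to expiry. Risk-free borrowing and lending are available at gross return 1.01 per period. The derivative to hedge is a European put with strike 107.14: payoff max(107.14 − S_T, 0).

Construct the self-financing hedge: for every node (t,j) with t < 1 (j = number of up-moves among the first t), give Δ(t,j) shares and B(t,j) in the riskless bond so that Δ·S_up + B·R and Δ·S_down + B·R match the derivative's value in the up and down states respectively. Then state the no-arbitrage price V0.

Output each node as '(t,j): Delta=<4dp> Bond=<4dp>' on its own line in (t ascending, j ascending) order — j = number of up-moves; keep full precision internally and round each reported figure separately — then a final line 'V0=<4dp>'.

Risk-neutral probability p* = (R−d)/(u−d) = (1.01−0.72)/(1.36−0.72) = 0.4531.
Terminal payoffs: V(1,0)=34.4200, V(1,1)=0.0000
  t=0,j=0: stock 101.0000 → up 137.3600 (V=0.0000), down 72.7200 (V=34.4200). Price 18.6371; hedge Δ=-0.5325, bond B=72.4183.
Root portfolio cost Δ·101+B reproduces V0=18.6371.

(0,0): Delta=-0.5325 Bond=72.4183
V0=18.6371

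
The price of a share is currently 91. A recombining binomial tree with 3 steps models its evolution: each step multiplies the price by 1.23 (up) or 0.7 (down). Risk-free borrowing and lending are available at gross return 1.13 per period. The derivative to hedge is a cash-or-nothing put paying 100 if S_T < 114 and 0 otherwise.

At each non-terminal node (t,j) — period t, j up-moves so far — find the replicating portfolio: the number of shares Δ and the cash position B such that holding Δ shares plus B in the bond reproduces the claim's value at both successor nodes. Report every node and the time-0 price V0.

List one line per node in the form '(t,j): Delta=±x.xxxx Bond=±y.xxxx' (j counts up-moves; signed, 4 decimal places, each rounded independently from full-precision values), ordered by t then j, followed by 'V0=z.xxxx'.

(0,0): Delta=-1.0688 Bond=129.5571
(1,0): Delta=0.0000 Bond=78.3147
(1,1): Delta=-1.2103 Bond=162.2332
(2,0): Delta=0.0000 Bond=88.4956
(2,1): Delta=0.0000 Bond=88.4956
(2,2): Delta=-1.3705 Bond=205.3765
V0=32.2930

No-arbitrage ⇒ martingale measure with p* = (R−d)/(u−d) = 0.8113.
Terminal payoffs: V(3,0)=100.0000, V(3,1)=100.0000, V(3,2)=100.0000, V(3,3)=0.0000
(2,0): S=44.5900. Δ = (V_up−V_dn)/(S_up−S_dn) = (100.0000−100.0000)/(54.8457−31.2130) = 0.0000. V = [p*·100.0000 + (1−p*)·100.0000]/1.13 = 88.4956. B = V − Δ·S = 88.4956.
(2,1): S=78.3510. Δ = (V_up−V_dn)/(S_up−S_dn) = (100.0000−100.0000)/(96.3717−54.8457) = 0.0000. V = [p*·100.0000 + (1−p*)·100.0000]/1.13 = 88.4956. B = V − Δ·S = 88.4956.
(2,2): S=137.6739. Δ = (V_up−V_dn)/(S_up−S_dn) = (0.0000−100.0000)/(169.3389−96.3717) = -1.3705. V = [p*·0.0000 + (1−p*)·100.0000]/1.13 = 16.6973. B = V − Δ·S = 205.3765.
(1,0): S=63.7000. Δ = (V_up−V_dn)/(S_up−S_dn) = (88.4956−88.4956)/(78.3510−44.5900) = 0.0000. V = [p*·88.4956 + (1−p*)·88.4956]/1.13 = 78.3147. B = V − Δ·S = 78.3147.
(1,1): S=111.9300. Δ = (V_up−V_dn)/(S_up−S_dn) = (16.6973−88.4956)/(137.6739−78.3510) = -1.2103. V = [p*·16.6973 + (1−p*)·88.4956]/1.13 = 26.7647. B = V − Δ·S = 162.2332.
(0,0): S=91.0000. Δ = (V_up−V_dn)/(S_up−S_dn) = (26.7647−78.3147)/(111.9300−63.7000) = -1.0688. V = [p*·26.7647 + (1−p*)·78.3147]/1.13 = 32.2930. B = V − Δ·S = 129.5571.
Each (Δ,B) replicates both successor values, so the strategy is self-financing and V0 is arbitrage-free.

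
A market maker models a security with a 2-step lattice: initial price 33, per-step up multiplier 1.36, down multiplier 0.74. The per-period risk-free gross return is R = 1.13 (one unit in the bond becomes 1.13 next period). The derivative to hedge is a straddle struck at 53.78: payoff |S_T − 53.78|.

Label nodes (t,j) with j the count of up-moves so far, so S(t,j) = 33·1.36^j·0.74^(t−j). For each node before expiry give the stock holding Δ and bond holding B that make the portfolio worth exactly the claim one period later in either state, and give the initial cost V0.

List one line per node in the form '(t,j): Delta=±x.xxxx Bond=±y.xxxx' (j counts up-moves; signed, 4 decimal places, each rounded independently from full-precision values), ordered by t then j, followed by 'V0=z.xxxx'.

Under the risk-neutral measure, an up-move has probability p* = (R−d)/(u−d) = 0.6290 and values discount at R = 1.13.
Payoff layer (t=2): V(2,0)=35.7092, V(2,1)=20.5688, V(2,2)=7.2568
Node (1,0) S=24.4200: V=(p*·20.5688+(1−p*)·35.7092)/1.13=23.1729; Δ=(20.5688−35.7092)/(33.2112−18.0708)=-1.0000; B=V−Δ·S=47.5929
Node (1,1) S=44.8800: V=(p*·7.2568+(1−p*)·20.5688)/1.13=10.7921; Δ=(7.2568−20.5688)/(61.0368−33.2112)=-0.4784; B=V−Δ·S=32.2631
Node (0,0) S=33.0000: V=(p*·10.7921+(1−p*)·23.1729)/1.13=13.6151; Δ=(10.7921−23.1729)/(44.8800−24.4200)=-0.6051; B=V−Δ·S=33.5840
Self-financing check: at every node Δ·S+B equals the discounted successor values.

(0,0): Delta=-0.6051 Bond=33.5840
(1,0): Delta=-1.0000 Bond=47.5929
(1,1): Delta=-0.4784 Bond=32.2631
V0=13.6151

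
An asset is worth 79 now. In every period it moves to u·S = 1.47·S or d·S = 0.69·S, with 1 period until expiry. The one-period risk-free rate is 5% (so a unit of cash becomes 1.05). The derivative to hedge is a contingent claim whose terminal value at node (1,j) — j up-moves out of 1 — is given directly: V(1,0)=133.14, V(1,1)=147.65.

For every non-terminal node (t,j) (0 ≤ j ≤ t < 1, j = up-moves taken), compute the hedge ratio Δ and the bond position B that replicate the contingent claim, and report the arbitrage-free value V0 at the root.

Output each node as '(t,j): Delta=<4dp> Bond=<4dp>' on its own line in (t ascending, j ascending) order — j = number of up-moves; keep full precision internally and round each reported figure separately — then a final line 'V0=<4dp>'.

(0,0): Delta=0.2355 Bond=114.5755
V0=133.1780

No-arbitrage ⇒ martingale measure with p* = (R−d)/(u−d) = 0.4615.
Terminal values V(1,·): V(1,0)=133.1400, V(1,1)=147.6500
(0,0): S=79.0000. Δ = (V_up−V_dn)/(S_up−S_dn) = (147.6500−133.1400)/(116.1300−54.5100) = 0.2355. V = [p*·147.6500 + (1−p*)·133.1400]/1.05 = 133.1780. B = V − Δ·S = 114.5755.
Root portfolio cost Δ·79+B reproduces V0=133.1780.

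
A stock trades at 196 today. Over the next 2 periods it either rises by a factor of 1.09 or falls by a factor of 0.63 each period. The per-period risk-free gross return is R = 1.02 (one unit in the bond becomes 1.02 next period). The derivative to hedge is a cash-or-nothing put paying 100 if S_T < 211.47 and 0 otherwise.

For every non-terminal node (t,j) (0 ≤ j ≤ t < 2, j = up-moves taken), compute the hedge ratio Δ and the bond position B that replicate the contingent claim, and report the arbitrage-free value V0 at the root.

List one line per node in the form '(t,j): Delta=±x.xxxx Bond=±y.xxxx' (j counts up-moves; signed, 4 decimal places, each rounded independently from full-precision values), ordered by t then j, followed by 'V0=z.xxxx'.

Since d<R<u, set p* = (R−d)/(u−d) = 0.8478; price each node as the discounted p*-expectation of its children.
Terminal payoffs: V(2,0)=100.0000, V(2,1)=100.0000, V(2,2)=0.0000
(1,0): S=123.4800. Δ = (V_up−V_dn)/(S_up−S_dn) = (100.0000−100.0000)/(134.5932−77.7924) = 0.0000. V = [p*·100.0000 + (1−p*)·100.0000]/1.02 = 98.0392. B = V − Δ·S = 98.0392.
(1,1): S=213.6400. Δ = (V_up−V_dn)/(S_up−S_dn) = (0.0000−100.0000)/(232.8676−134.5932) = -1.0176. V = [p*·0.0000 + (1−p*)·100.0000]/1.02 = 14.9190. B = V − Δ·S = 232.3103.
(0,0): S=196.0000. Δ = (V_up−V_dn)/(S_up−S_dn) = (14.9190−98.0392)/(213.6400−123.4800) = -0.9219. V = [p*·14.9190 + (1−p*)·98.0392]/1.02 = 27.0272. B = V − Δ·S = 207.7233.
Self-financing check: at every node Δ·S+B equals the discounted successor values.

(0,0): Delta=-0.9219 Bond=207.7233
(1,0): Delta=0.0000 Bond=98.0392
(1,1): Delta=-1.0176 Bond=232.3103
V0=27.0272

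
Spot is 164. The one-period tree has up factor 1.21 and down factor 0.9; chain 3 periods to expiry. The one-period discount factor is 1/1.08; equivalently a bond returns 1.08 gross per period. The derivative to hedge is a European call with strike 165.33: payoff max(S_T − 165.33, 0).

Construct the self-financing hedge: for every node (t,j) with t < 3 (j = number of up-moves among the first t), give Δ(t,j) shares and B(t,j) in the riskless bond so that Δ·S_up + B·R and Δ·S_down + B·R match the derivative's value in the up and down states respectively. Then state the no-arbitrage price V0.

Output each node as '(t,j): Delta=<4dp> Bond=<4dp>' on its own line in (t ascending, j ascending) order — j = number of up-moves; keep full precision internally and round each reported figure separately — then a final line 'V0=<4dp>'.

(0,0): Delta=0.8402 Bond=-101.2324
(1,0): Delta=0.5966 Bond=-73.3772
(1,1): Delta=0.9710 Bond=-135.2975
(2,0): Delta=0.0000 Bond=0.0000
(2,1): Delta=0.9170 Bond=-136.4816
(2,2): Delta=1.0000 Bond=-153.0833
V0=36.5525

Under the risk-neutral measure, an up-move has probability p* = (R−d)/(u−d) = 0.5806 and values discount at R = 1.08.
At expiry t=3: V(3,0)=0.0000, V(3,1)=0.0000, V(3,2)=50.7712, V(3,3)=125.2060
(2,0): S=132.8400. Δ = (V_up−V_dn)/(S_up−S_dn) = (0.0000−0.0000)/(160.7364−119.5560) = 0.0000. V = [p*·0.0000 + (1−p*)·0.0000]/1.08 = 0.0000. B = V − Δ·S = 0.0000.
(2,1): S=178.5960. Δ = (V_up−V_dn)/(S_up−S_dn) = (50.7712−0.0000)/(216.1012−160.7364) = 0.9170. V = [p*·50.7712 + (1−p*)·0.0000]/1.08 = 27.2963. B = V − Δ·S = -136.4816.
(2,2): S=240.1124. Δ = (V_up−V_dn)/(S_up−S_dn) = (125.2060−50.7712)/(290.5360−216.1012) = 1.0000. V = [p*·125.2060 + (1−p*)·50.7712]/1.08 = 87.0291. B = V − Δ·S = -153.0833.
(1,0): S=147.6000. Δ = (V_up−V_dn)/(S_up−S_dn) = (27.2963−0.0000)/(178.5960−132.8400) = 0.5966. V = [p*·27.2963 + (1−p*)·0.0000]/1.08 = 14.6754. B = V − Δ·S = -73.3772.
(1,1): S=198.4400. Δ = (V_up−V_dn)/(S_up−S_dn) = (87.0291−27.2963)/(240.1124−178.5960) = 0.9710. V = [p*·87.0291 + (1−p*)·27.2963]/1.08 = 57.3888. B = V − Δ·S = -135.2975.
(0,0): S=164.0000. Δ = (V_up−V_dn)/(S_up−S_dn) = (57.3888−14.6754)/(198.4400−147.6000) = 0.8402. V = [p*·57.3888 + (1−p*)·14.6754]/1.08 = 36.5525. B = V − Δ·S = -101.2324.
Check: Δ(0,0)·S0 + B(0,0) = 36.5525 = V0.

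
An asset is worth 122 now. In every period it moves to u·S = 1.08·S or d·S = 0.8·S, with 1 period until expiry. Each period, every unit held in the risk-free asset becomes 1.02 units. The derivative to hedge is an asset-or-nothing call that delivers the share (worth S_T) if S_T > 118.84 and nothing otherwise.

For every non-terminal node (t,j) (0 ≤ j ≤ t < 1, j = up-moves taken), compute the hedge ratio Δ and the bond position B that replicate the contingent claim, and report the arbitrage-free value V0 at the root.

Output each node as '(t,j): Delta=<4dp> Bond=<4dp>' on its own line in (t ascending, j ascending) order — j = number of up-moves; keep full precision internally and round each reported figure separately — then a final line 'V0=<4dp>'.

No-arbitrage ⇒ martingale measure with p* = (R−d)/(u−d) = 0.7857.
At expiry t=1: V(1,0)=0.0000, V(1,1)=131.7600
(0,0): S=122.0000. Δ = (V_up−V_dn)/(S_up−S_dn) = (131.7600−0.0000)/(131.7600−97.6000) = 3.8571. V = [p*·131.7600 + (1−p*)·0.0000]/1.02 = 101.4958. B = V − Δ·S = -369.0756.
The time-0 hedge costs 101.4958, which is the no-arbitrage price.

(0,0): Delta=3.8571 Bond=-369.0756
V0=101.4958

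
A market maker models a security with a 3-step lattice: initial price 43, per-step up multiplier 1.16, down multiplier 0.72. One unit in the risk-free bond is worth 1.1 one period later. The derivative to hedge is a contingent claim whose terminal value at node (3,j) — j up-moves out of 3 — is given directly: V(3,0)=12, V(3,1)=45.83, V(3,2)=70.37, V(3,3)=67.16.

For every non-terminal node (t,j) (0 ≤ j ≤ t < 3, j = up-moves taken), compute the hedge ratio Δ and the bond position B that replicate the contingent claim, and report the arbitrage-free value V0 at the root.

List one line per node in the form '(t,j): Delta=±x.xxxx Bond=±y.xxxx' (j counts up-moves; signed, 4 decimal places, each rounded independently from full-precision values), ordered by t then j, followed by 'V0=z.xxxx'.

Under the risk-neutral measure, an up-move has probability p* = (R−d)/(u−d) = 0.8636 and values discount at R = 1.1.
Terminal values V(3,·): V(3,0)=12.0000, V(3,1)=45.8300, V(3,2)=70.3700, V(3,3)=67.1600
Node (2,0) S=22.2912: V=(p*·45.8300+(1−p*)·12.0000)/1.1=37.4698; Δ=(45.8300−12.0000)/(25.8578−16.0497)=3.4492; B=V−Δ·S=-39.4165
Node (2,1) S=35.9136: V=(p*·70.3700+(1−p*)·45.8300)/1.1=60.9306; Δ=(70.3700−45.8300)/(41.6598−25.8578)=1.5530; B=V−Δ·S=5.1579
Node (2,2) S=57.8608: V=(p*·67.1600+(1−p*)·70.3700)/1.1=61.4525; Δ=(67.1600−70.3700)/(67.1185−41.6598)=-0.1261; B=V−Δ·S=68.7479
Node (1,0) S=30.9600: V=(p*·60.9306+(1−p*)·37.4698)/1.1=52.4831; Δ=(60.9306−37.4698)/(35.9136−22.2912)=1.7222; B=V−Δ·S=-0.8368
Node (1,1) S=49.8800: V=(p*·61.4525+(1−p*)·60.9306)/1.1=55.8012; Δ=(61.4525−60.9306)/(57.8608−35.9136)=0.0238; B=V−Δ·S=54.6151
Node (0,0) S=43.0000: V=(p*·55.8012+(1−p*)·52.4831)/1.1=50.3170; Δ=(55.8012−52.4831)/(49.8800−30.9600)=0.1754; B=V−Δ·S=42.7759
Each (Δ,B) replicates both successor values, so the strategy is self-financing and V0 is arbitrage-free.

(0,0): Delta=0.1754 Bond=42.7759
(1,0): Delta=1.7222 Bond=-0.8368
(1,1): Delta=0.0238 Bond=54.6151
(2,0): Delta=3.4492 Bond=-39.4165
(2,1): Delta=1.5530 Bond=5.1579
(2,2): Delta=-0.1261 Bond=68.7479
V0=50.3170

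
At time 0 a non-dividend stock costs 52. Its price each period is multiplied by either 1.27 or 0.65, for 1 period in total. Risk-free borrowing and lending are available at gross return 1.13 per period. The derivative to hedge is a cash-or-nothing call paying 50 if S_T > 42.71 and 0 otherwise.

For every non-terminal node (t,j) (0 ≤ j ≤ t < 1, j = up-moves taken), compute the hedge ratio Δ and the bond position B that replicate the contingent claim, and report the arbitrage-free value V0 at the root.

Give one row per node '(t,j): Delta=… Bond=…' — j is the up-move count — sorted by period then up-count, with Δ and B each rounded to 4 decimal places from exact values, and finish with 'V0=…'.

No-arbitrage ⇒ martingale measure with p* = (R−d)/(u−d) = 0.7742.
Terminal payoffs: V(1,0)=0.0000, V(1,1)=50.0000
Node (0,0) S=52.0000: V=(p*·50.0000+(1−p*)·0.0000)/1.13=34.2564; Δ=(50.0000−0.0000)/(66.0400−33.8000)=1.5509; B=V−Δ·S=-46.3888
Each (Δ,B) replicates both successor values, so the strategy is self-financing and V0 is arbitrage-free.

(0,0): Delta=1.5509 Bond=-46.3888
V0=34.2564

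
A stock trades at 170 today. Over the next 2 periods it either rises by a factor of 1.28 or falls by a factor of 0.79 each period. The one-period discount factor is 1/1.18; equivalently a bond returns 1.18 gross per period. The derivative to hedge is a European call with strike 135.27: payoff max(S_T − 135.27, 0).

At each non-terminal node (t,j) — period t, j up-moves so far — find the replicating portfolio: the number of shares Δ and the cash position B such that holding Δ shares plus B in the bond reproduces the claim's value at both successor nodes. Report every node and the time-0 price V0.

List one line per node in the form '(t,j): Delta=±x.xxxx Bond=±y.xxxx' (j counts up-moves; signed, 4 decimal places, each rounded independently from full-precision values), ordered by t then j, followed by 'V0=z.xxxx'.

Risk-neutral probability p* = (R−d)/(u−d) = (1.18−0.79)/(1.28−0.79) = 0.7959.
Terminal values V(2,·): V(2,0)=0.0000, V(2,1)=36.6340, V(2,2)=143.2580
Node (1,0) S=134.3000: V=(p*·36.6340+(1−p*)·0.0000)/1.18=24.7099; Δ=(36.6340−0.0000)/(171.9040−106.0970)=0.5567; B=V−Δ·S=-50.0534
Node (1,1) S=217.6000: V=(p*·143.2580+(1−p*)·36.6340)/1.18=102.9644; Δ=(143.2580−36.6340)/(278.5280−171.9040)=1.0000; B=V−Δ·S=-114.6356
Node (0,0) S=170.0000: V=(p*·102.9644+(1−p*)·24.7099)/1.18=73.7238; Δ=(102.9644−24.7099)/(217.6000−134.3000)=0.9394; B=V−Δ·S=-85.9793
Self-financing check: at every node Δ·S+B equals the discounted successor values.

(0,0): Delta=0.9394 Bond=-85.9793
(1,0): Delta=0.5567 Bond=-50.0534
(1,1): Delta=1.0000 Bond=-114.6356
V0=73.7238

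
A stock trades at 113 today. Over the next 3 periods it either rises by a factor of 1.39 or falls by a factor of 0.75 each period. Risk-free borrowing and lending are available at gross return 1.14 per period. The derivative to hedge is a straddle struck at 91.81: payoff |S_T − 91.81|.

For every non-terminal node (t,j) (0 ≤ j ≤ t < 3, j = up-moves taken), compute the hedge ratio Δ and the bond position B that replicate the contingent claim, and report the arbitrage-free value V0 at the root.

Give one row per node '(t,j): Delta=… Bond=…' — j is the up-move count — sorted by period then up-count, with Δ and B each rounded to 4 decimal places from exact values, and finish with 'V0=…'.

(0,0): Delta=0.8329 Bond=-38.2308
(1,0): Delta=0.4179 Bond=-8.4102
(1,1): Delta=0.9764 Bond=-66.1298
(2,0): Delta=-1.0000 Bond=80.5351
(2,1): Delta=0.9083 Bond=-67.3586
(2,2): Delta=1.0000 Bond=-80.5351
V0=55.8846

Since d<R<u, set p* = (R−d)/(u−d) = 0.6094; price each node as the discounted p*-expectation of its children.
Terminal payoffs: V(3,0)=44.1381, V(3,1)=3.4581, V(3,2)=71.9355, V(3,3)=211.6649
Node (2,0) S=63.5625: V=(p*·3.4581+(1−p*)·44.1381)/1.14=16.9726; Δ=(3.4581−44.1381)/(88.3519−47.6719)=-1.0000; B=V−Δ·S=80.5351
Node (2,1) S=117.8025: V=(p*·71.9355+(1−p*)·3.4581)/1.14=39.6373; Δ=(71.9355−3.4581)/(163.7455−88.3519)=0.9083; B=V−Δ·S=-67.3586
Node (2,2) S=218.3273: V=(p*·211.6649+(1−p*)·71.9355)/1.14=137.7922; Δ=(211.6649−71.9355)/(303.4749−163.7455)=1.0000; B=V−Δ·S=-80.5351
Node (1,0) S=84.7500: V=(p*·39.6373+(1−p*)·16.9726)/1.14=27.0034; Δ=(39.6373−16.9726)/(117.8025−63.5625)=0.4179; B=V−Δ·S=-8.4102
Node (1,1) S=157.0700: V=(p*·137.7922+(1−p*)·39.6373)/1.14=87.2372; Δ=(137.7922−39.6373)/(218.3273−117.8025)=0.9764; B=V−Δ·S=-66.1298
Node (0,0) S=113.0000: V=(p*·87.2372+(1−p*)·27.0034)/1.14=55.8846; Δ=(87.2372−27.0034)/(157.0700−84.7500)=0.8329; B=V−Δ·S=-38.2308
Root portfolio cost Δ·113+B reproduces V0=55.8846.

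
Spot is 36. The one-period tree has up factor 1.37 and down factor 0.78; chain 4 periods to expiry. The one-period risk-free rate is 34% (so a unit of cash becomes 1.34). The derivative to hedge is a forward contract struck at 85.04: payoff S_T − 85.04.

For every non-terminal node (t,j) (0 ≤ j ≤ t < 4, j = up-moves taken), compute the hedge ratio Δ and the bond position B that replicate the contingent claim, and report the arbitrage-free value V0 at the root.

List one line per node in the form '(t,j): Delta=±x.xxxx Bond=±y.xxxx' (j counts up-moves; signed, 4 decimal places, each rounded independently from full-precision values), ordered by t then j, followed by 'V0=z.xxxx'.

(0,0): Delta=1.0000 Bond=-26.3757
(1,0): Delta=1.0000 Bond=-35.3434
(1,1): Delta=1.0000 Bond=-35.3434
(2,0): Delta=1.0000 Bond=-47.3602
(2,1): Delta=1.0000 Bond=-47.3602
(2,2): Delta=1.0000 Bond=-47.3602
(3,0): Delta=1.0000 Bond=-63.4627
(3,1): Delta=1.0000 Bond=-63.4627
(3,2): Delta=1.0000 Bond=-63.4627
(3,3): Delta=1.0000 Bond=-63.4627
V0=9.6243

Risk-neutral probability p* = (R−d)/(u−d) = (1.34−0.78)/(1.37−0.78) = 0.9492.
Terminal values V(4,·): V(4,0)=-71.7146, V(4,1)=-61.6351, V(4,2)=-43.9314, V(4,3)=-12.8364, V(4,4)=41.7791
  t=3,j=0: stock 17.0839 → up 23.4049 (V=-61.6351), down 13.3254 (V=-71.7146). Price -46.3788; hedge Δ=1.0000, bond B=-63.4627.
  t=3,j=1: stock 30.0063 → up 41.1086 (V=-43.9314), down 23.4049 (V=-61.6351). Price -33.4564; hedge Δ=1.0000, bond B=-63.4627.
  t=3,j=2: stock 52.7034 → up 72.2036 (V=-12.8364), down 41.1086 (V=-43.9314). Price -10.7593; hedge Δ=1.0000, bond B=-63.4627.
  t=3,j=3: stock 92.5687 → up 126.8191 (V=41.7791), down 72.2036 (V=-12.8364). Price 29.1060; hedge Δ=1.0000, bond B=-63.4627.
  t=2,j=0: stock 21.9024 → up 30.0063 (V=-33.4564), down 17.0839 (V=-46.3788). Price -25.4578; hedge Δ=1.0000, bond B=-47.3602.
  t=2,j=1: stock 38.4696 → up 52.7034 (V=-10.7593), down 30.0063 (V=-33.4564). Price -8.8906; hedge Δ=1.0000, bond B=-47.3602.
  t=2,j=2: stock 67.5684 → up 92.5687 (V=29.1060), down 52.7034 (V=-10.7593). Price 20.2082; hedge Δ=1.0000, bond B=-47.3602.
  t=1,j=0: stock 28.0800 → up 38.4696 (V=-8.8906), down 21.9024 (V=-25.4578). Price -7.2634; hedge Δ=1.0000, bond B=-35.3434.
  t=1,j=1: stock 49.3200 → up 67.5684 (V=20.2082), down 38.4696 (V=-8.8906). Price 13.9766; hedge Δ=1.0000, bond B=-35.3434.
  t=0,j=0: stock 36.0000 → up 49.3200 (V=13.9766), down 28.0800 (V=-7.2634). Price 9.6243; hedge Δ=1.0000, bond B=-26.3757.
Root portfolio cost Δ·36+B reproduces V0=9.6243.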